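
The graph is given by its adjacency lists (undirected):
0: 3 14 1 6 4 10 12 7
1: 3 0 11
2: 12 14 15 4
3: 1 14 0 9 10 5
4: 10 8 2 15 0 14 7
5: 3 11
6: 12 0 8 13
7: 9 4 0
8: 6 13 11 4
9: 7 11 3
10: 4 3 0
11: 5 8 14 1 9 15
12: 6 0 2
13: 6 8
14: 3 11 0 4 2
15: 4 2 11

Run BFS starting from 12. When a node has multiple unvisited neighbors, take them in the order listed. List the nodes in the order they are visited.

12, 6, 0, 2, 8, 13, 3, 14, 1, 4, 10, 7, 15, 11, 9, 5

Visit 12; enqueue 6, 0, 2 → queue [6, 0, 2]
Visit 6; enqueue 8, 13 → queue [0, 2, 8, 13]
Visit 0; enqueue 3, 14, 1, 4, 10, 7 → queue [2, 8, 13, 3, 14, 1, 4, 10, 7]
Visit 2; enqueue 15 → queue [8, 13, 3, 14, 1, 4, 10, 7, 15]
Visit 8; enqueue 11 → queue [13, 3, 14, 1, 4, 10, 7, 15, 11]
Visit 13 → queue [3, 14, 1, 4, 10, 7, 15, 11]
Visit 3; enqueue 9, 5 → queue [14, 1, 4, 10, 7, 15, 11, 9, 5]
Visit 14 → queue [1, 4, 10, 7, 15, 11, 9, 5]
Visit 1 → queue [4, 10, 7, 15, 11, 9, 5]
Visit 4 → queue [10, 7, 15, 11, 9, 5]
Visit 10 → queue [7, 15, 11, 9, 5]
Visit 7 → queue [15, 11, 9, 5]
Visit 15 → queue [11, 9, 5]
Visit 11 → queue [9, 5]
Visit 9 → queue [5]
Visit 5 → queue []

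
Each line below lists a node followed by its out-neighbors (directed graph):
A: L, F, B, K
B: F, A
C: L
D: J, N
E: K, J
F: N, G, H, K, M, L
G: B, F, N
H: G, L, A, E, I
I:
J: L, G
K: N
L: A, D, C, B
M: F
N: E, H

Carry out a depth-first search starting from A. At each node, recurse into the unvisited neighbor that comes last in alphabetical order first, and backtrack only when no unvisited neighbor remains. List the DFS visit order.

A L D N H I G F M K B E J C

Visit A
A → L
L → D
D → N
N → H
H → I
H → G
G → F
F → M
F → K
G → B
H → E
E → J
L → C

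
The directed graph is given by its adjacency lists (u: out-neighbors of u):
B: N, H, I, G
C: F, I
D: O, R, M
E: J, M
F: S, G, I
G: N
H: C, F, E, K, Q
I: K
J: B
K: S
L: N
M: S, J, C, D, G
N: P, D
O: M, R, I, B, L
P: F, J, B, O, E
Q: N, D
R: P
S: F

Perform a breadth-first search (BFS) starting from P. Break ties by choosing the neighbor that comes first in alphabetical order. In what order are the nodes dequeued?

P -> B -> E -> F -> J -> O -> G -> H -> I -> N -> M -> S -> L -> R -> C -> K -> Q -> D

Visit P; enqueue B, E, F, J, O → queue [B, E, F, J, O]
Visit B; enqueue G, H, I, N → queue [E, F, J, O, G, H, I, N]
Visit E; enqueue M → queue [F, J, O, G, H, I, N, M]
Visit F; enqueue S → queue [J, O, G, H, I, N, M, S]
Visit J → queue [O, G, H, I, N, M, S]
Visit O; enqueue L, R → queue [G, H, I, N, M, S, L, R]
Visit G → queue [H, I, N, M, S, L, R]
Visit H; enqueue C, K, Q → queue [I, N, M, S, L, R, C, K, Q]
Visit I → queue [N, M, S, L, R, C, K, Q]
Visit N; enqueue D → queue [M, S, L, R, C, K, Q, D]
Visit M → queue [S, L, R, C, K, Q, D]
Visit S → queue [L, R, C, K, Q, D]
Visit L → queue [R, C, K, Q, D]
Visit R → queue [C, K, Q, D]
Visit C → queue [K, Q, D]
Visit K → queue [Q, D]
Visit Q → queue [D]
Visit D → queue []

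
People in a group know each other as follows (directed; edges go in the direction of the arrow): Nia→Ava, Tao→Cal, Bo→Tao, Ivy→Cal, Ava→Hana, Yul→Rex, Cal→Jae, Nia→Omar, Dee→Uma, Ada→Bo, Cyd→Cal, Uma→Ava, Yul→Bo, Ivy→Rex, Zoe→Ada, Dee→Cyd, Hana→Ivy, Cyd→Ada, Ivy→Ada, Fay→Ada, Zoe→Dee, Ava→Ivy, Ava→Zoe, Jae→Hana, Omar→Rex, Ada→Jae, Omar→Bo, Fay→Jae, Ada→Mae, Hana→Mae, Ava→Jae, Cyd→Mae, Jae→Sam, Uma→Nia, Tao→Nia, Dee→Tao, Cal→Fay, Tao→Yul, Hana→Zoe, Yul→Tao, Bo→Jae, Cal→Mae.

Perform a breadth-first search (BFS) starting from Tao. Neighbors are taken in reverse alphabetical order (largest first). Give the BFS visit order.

Tao, Yul, Nia, Cal, Rex, Bo, Omar, Ava, Mae, Jae, Fay, Zoe, Ivy, Hana, Sam, Ada, Dee, Uma, Cyd

Visit Tao; enqueue Yul, Nia, Cal → queue [Yul, Nia, Cal]
Visit Yul; enqueue Rex, Bo → queue [Nia, Cal, Rex, Bo]
Visit Nia; enqueue Omar, Ava → queue [Cal, Rex, Bo, Omar, Ava]
Visit Cal; enqueue Mae, Jae, Fay → queue [Rex, Bo, Omar, Ava, Mae, Jae, Fay]
Visit Rex → queue [Bo, Omar, Ava, Mae, Jae, Fay]
Visit Bo → queue [Omar, Ava, Mae, Jae, Fay]
Visit Omar → queue [Ava, Mae, Jae, Fay]
Visit Ava; enqueue Zoe, Ivy, Hana → queue [Mae, Jae, Fay, Zoe, Ivy, Hana]
Visit Mae → queue [Jae, Fay, Zoe, Ivy, Hana]
Visit Jae; enqueue Sam → queue [Fay, Zoe, Ivy, Hana, Sam]
Visit Fay; enqueue Ada → queue [Zoe, Ivy, Hana, Sam, Ada]
Visit Zoe; enqueue Dee → queue [Ivy, Hana, Sam, Ada, Dee]
Visit Ivy → queue [Hana, Sam, Ada, Dee]
Visit Hana → queue [Sam, Ada, Dee]
Visit Sam → queue [Ada, Dee]
Visit Ada → queue [Dee]
Visit Dee; enqueue Uma, Cyd → queue [Uma, Cyd]
Visit Uma → queue [Cyd]
Visit Cyd → queue []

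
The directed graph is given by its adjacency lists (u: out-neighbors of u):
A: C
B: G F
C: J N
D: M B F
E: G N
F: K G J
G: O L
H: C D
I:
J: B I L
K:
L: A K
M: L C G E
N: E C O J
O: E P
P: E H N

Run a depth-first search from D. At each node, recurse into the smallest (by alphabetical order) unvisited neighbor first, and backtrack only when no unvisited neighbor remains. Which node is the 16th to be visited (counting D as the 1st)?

Visit D
D → B
B → F
F → G
G → L
L → A
A → C
C → J
J → I
C → N
N → E
N → O
O → P
P → H
L → K
D → M

Visit order: D, B, F, G, L, A, C, J, I, N, E, O, P, H, K, M

M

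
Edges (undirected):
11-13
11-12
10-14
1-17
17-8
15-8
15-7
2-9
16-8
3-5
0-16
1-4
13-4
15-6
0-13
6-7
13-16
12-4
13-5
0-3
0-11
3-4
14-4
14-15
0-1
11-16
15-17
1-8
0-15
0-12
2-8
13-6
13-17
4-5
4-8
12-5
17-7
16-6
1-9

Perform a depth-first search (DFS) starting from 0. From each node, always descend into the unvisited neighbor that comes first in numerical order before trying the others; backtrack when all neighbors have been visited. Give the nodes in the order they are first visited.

Visit 0
0 → 1
1 → 4
4 → 3
3 → 5
5 → 12
12 → 11
11 → 13
13 → 6
6 → 7
7 → 15
15 → 8
8 → 2
2 → 9
8 → 16
8 → 17
15 → 14
14 → 10

0, 1, 4, 3, 5, 12, 11, 13, 6, 7, 15, 8, 2, 9, 16, 17, 14, 10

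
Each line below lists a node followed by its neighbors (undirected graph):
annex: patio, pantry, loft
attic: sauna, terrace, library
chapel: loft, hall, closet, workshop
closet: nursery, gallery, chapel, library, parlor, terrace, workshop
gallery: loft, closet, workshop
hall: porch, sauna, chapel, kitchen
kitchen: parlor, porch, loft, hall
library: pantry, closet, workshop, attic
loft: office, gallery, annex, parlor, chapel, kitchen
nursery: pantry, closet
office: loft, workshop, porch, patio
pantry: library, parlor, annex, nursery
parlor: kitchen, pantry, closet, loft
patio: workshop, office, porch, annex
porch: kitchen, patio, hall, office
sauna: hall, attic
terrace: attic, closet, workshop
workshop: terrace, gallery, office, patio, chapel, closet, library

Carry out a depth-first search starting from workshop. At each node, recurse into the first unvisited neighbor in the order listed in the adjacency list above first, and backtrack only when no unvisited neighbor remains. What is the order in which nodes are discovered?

Visit workshop
workshop → terrace
terrace → attic
attic → sauna
sauna → hall
hall → porch
porch → kitchen
kitchen → parlor
parlor → pantry
pantry → library
library → closet
closet → nursery
closet → gallery
gallery → loft
loft → office
office → patio
patio → annex
loft → chapel

workshop, terrace, attic, sauna, hall, porch, kitchen, parlor, pantry, library, closet, nursery, gallery, loft, office, patio, annex, chapel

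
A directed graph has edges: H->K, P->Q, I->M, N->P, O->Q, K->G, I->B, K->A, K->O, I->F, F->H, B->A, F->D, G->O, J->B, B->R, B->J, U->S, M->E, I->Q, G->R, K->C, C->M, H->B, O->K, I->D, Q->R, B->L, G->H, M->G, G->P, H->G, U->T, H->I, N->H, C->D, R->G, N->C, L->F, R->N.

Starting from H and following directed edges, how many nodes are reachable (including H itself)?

18

BFS from H visits: H, B, G, I, K, A, J, L, R, O, P, D, F, M, Q, C, N, E
Reachable nodes: 18 of 21 total.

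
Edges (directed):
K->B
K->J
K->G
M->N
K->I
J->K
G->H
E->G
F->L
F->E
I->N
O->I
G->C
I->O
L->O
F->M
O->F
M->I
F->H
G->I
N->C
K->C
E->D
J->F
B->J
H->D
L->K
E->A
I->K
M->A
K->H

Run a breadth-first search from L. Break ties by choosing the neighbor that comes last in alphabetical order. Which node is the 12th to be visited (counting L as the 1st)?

M

Visit L; enqueue O, K → queue [O, K]
Visit O; enqueue I, F → queue [K, I, F]
Visit K; enqueue J, H, G, C, B → queue [I, F, J, H, G, C, B]
Visit I; enqueue N → queue [F, J, H, G, C, B, N]
Visit F; enqueue M, E → queue [J, H, G, C, B, N, M, E]
Visit J → queue [H, G, C, B, N, M, E]
Visit H; enqueue D → queue [G, C, B, N, M, E, D]
Visit G → queue [C, B, N, M, E, D]
Visit C → queue [B, N, M, E, D]
Visit B → queue [N, M, E, D]
Visit N → queue [M, E, D]
Visit M; enqueue A → queue [E, D, A]
Visit E → queue [D, A]
Visit D → queue [A]
Visit A → queue []

Visit order: L, O, K, I, F, J, H, G, C, B, N, M, E, D, A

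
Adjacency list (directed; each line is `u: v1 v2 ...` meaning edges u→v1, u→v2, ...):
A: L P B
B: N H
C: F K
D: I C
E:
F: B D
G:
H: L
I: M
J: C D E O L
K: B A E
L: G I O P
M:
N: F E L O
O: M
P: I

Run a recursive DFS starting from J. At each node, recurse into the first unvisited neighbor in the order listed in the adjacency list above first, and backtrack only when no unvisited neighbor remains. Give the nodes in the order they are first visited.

Visit J
J → C
C → F
F → B
B → N
N → E
N → L
L → G
L → I
I → M
L → O
L → P
B → H
F → D
C → K
K → A

J → C → F → B → N → E → L → G → I → M → O → P → H → D → K → A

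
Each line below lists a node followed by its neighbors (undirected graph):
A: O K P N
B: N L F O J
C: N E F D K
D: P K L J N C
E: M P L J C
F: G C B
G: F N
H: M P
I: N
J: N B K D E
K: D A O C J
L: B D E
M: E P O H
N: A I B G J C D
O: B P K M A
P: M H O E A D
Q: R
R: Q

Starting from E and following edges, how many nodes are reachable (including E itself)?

16

BFS from E visits: E, C, J, L, M, P, D, F, K, N, B, H, O, A, G, I
Reachable nodes: 16 of 18 total.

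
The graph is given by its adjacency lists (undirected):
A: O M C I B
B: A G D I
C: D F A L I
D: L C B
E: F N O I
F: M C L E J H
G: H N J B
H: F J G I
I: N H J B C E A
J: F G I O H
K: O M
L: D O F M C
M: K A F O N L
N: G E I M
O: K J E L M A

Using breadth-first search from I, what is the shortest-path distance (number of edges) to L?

2

Level 0: I
Level 1: A, B, C, E, H, J, N
Level 2: D, F, G, L, M, O
Level 3: K
L first appears at level 2.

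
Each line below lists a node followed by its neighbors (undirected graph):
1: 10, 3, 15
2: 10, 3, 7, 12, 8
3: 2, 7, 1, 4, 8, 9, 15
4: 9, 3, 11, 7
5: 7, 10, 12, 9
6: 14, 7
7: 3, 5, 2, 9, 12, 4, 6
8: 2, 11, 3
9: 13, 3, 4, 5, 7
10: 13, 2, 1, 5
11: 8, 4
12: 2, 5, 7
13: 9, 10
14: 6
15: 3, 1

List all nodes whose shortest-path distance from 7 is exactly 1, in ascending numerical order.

Level 0: 7
Level 1: 2, 3, 4, 5, 6, 9, 12
Level 2: 1, 8, 10, 11, 13, 14, 15

2, 3, 4, 5, 6, 9, 12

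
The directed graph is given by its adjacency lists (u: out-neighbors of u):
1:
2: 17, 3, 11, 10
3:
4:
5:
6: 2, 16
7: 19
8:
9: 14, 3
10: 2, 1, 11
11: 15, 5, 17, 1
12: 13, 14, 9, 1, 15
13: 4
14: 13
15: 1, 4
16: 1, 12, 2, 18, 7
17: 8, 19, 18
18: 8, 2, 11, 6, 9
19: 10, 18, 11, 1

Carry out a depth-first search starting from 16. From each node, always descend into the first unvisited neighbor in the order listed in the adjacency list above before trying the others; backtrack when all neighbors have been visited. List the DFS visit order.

Visit 16
16 → 1
16 → 12
12 → 13
13 → 4
12 → 14
12 → 9
9 → 3
12 → 15
16 → 2
2 → 17
17 → 8
17 → 19
19 → 10
10 → 11
11 → 5
19 → 18
18 → 6
16 → 7

16 → 1 → 12 → 13 → 4 → 14 → 9 → 3 → 15 → 2 → 17 → 8 → 19 → 10 → 11 → 5 → 18 → 6 → 7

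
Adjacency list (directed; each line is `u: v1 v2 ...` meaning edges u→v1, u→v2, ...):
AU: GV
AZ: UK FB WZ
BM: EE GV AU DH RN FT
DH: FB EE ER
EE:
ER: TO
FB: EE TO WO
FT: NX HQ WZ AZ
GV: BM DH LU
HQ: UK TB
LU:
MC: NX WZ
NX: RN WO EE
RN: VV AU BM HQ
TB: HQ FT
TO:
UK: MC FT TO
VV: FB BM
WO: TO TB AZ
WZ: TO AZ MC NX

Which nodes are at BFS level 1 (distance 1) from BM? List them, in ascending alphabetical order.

Level 0: BM
Level 1: AU, DH, EE, FT, GV, RN
Level 2: AZ, ER, FB, HQ, LU, NX, VV, WZ
Level 3: MC, TB, TO, UK, WO

AU, DH, EE, FT, GV, RN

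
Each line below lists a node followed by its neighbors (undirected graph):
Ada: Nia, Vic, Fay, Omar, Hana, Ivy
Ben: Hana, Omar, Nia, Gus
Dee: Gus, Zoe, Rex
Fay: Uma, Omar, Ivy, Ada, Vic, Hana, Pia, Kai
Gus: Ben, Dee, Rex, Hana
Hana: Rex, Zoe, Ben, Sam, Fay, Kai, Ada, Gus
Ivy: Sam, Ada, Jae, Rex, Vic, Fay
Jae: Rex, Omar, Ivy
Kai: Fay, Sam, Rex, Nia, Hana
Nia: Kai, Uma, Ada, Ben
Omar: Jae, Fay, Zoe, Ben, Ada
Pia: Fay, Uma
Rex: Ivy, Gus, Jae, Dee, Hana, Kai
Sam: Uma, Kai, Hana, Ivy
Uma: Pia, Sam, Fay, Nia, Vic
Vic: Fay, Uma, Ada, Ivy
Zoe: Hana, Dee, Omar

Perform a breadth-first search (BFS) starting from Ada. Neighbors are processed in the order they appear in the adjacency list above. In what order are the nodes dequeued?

Ada → Nia → Vic → Fay → Omar → Hana → Ivy → Kai → Uma → Ben → Pia → Jae → Zoe → Rex → Sam → Gus → Dee

Visit Ada; enqueue Nia, Vic, Fay, Omar, Hana, Ivy → queue [Nia, Vic, Fay, Omar, Hana, Ivy]
Visit Nia; enqueue Kai, Uma, Ben → queue [Vic, Fay, Omar, Hana, Ivy, Kai, Uma, Ben]
Visit Vic → queue [Fay, Omar, Hana, Ivy, Kai, Uma, Ben]
Visit Fay; enqueue Pia → queue [Omar, Hana, Ivy, Kai, Uma, Ben, Pia]
Visit Omar; enqueue Jae, Zoe → queue [Hana, Ivy, Kai, Uma, Ben, Pia, Jae, Zoe]
Visit Hana; enqueue Rex, Sam, Gus → queue [Ivy, Kai, Uma, Ben, Pia, Jae, Zoe, Rex, Sam, Gus]
Visit Ivy → queue [Kai, Uma, Ben, Pia, Jae, Zoe, Rex, Sam, Gus]
Visit Kai → queue [Uma, Ben, Pia, Jae, Zoe, Rex, Sam, Gus]
Visit Uma → queue [Ben, Pia, Jae, Zoe, Rex, Sam, Gus]
Visit Ben → queue [Pia, Jae, Zoe, Rex, Sam, Gus]
Visit Pia → queue [Jae, Zoe, Rex, Sam, Gus]
Visit Jae → queue [Zoe, Rex, Sam, Gus]
Visit Zoe; enqueue Dee → queue [Rex, Sam, Gus, Dee]
Visit Rex → queue [Sam, Gus, Dee]
Visit Sam → queue [Gus, Dee]
Visit Gus → queue [Dee]
Visit Dee → queue []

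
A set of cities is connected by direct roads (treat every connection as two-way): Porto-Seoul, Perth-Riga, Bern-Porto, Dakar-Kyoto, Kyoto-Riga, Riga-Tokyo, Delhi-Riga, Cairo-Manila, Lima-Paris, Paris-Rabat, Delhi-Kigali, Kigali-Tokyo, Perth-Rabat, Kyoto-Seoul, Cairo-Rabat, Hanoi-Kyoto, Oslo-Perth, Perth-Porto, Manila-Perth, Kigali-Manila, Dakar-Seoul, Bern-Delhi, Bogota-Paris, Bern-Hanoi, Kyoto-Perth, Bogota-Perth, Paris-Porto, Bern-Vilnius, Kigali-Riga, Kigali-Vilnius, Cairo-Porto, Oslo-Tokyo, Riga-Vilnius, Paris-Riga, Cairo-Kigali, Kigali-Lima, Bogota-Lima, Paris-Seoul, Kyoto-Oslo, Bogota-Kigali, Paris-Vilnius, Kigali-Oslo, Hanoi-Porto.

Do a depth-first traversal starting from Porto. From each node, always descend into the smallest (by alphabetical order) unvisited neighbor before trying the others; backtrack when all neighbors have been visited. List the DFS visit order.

Visit Porto
Porto → Bern
Bern → Delhi
Delhi → Kigali
Kigali → Bogota
Bogota → Lima
Lima → Paris
Paris → Rabat
Rabat → Cairo
Cairo → Manila
Manila → Perth
Perth → Kyoto
Kyoto → Dakar
Dakar → Seoul
Kyoto → Hanoi
Kyoto → Oslo
Oslo → Tokyo
Tokyo → Riga
Riga → Vilnius

Porto → Bern → Delhi → Kigali → Bogota → Lima → Paris → Rabat → Cairo → Manila → Perth → Kyoto → Dakar → Seoul → Hanoi → Oslo → Tokyo → Riga → Vilnius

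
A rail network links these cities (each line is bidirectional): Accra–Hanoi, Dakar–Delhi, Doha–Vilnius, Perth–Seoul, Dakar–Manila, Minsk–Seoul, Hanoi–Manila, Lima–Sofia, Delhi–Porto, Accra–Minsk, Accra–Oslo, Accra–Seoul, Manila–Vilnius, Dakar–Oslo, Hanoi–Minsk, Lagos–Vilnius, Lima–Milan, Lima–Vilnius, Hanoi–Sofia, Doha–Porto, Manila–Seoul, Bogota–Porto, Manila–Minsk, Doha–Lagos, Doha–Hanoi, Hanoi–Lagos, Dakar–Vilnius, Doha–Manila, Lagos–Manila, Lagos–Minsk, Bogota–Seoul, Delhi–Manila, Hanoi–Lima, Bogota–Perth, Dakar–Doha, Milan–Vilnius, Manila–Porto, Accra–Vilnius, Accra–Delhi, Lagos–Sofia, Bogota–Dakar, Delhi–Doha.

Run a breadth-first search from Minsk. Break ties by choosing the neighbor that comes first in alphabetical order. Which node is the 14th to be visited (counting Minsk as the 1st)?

Porto

Visit Minsk; enqueue Accra, Hanoi, Lagos, Manila, Seoul → queue [Accra, Hanoi, Lagos, Manila, Seoul]
Visit Accra; enqueue Delhi, Oslo, Vilnius → queue [Hanoi, Lagos, Manila, Seoul, Delhi, Oslo, Vilnius]
Visit Hanoi; enqueue Doha, Lima, Sofia → queue [Lagos, Manila, Seoul, Delhi, Oslo, Vilnius, Doha, Lima, Sofia]
Visit Lagos → queue [Manila, Seoul, Delhi, Oslo, Vilnius, Doha, Lima, Sofia]
Visit Manila; enqueue Dakar, Porto → queue [Seoul, Delhi, Oslo, Vilnius, Doha, Lima, Sofia, Dakar, Porto]
Visit Seoul; enqueue Bogota, Perth → queue [Delhi, Oslo, Vilnius, Doha, Lima, Sofia, Dakar, Porto, Bogota, Perth]
Visit Delhi → queue [Oslo, Vilnius, Doha, Lima, Sofia, Dakar, Porto, Bogota, Perth]
Visit Oslo → queue [Vilnius, Doha, Lima, Sofia, Dakar, Porto, Bogota, Perth]
Visit Vilnius; enqueue Milan → queue [Doha, Lima, Sofia, Dakar, Porto, Bogota, Perth, Milan]
Visit Doha → queue [Lima, Sofia, Dakar, Porto, Bogota, Perth, Milan]
Visit Lima → queue [Sofia, Dakar, Porto, Bogota, Perth, Milan]
Visit Sofia → queue [Dakar, Porto, Bogota, Perth, Milan]
Visit Dakar → queue [Porto, Bogota, Perth, Milan]
Visit Porto → queue [Bogota, Perth, Milan]
Visit Bogota → queue [Perth, Milan]
Visit Perth → queue [Milan]
Visit Milan → queue []

Visit order: Minsk, Accra, Hanoi, Lagos, Manila, Seoul, Delhi, Oslo, Vilnius, Doha, Lima, Sofia, Dakar, Porto, Bogota, Perth, Milan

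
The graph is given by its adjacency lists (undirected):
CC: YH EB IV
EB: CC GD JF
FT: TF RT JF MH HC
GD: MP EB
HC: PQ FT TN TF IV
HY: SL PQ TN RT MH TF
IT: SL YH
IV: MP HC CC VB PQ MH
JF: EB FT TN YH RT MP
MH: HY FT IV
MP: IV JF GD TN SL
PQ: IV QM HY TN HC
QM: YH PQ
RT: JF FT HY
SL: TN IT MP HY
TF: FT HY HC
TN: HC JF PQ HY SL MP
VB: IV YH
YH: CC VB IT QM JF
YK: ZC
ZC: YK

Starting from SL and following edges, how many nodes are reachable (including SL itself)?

BFS from SL visits: SL, TN, IT, MP, HY, HC, JF, PQ, YH, IV, GD, RT, MH, TF, FT, EB, QM, CC, VB
Reachable nodes: 19 of 21 total.

19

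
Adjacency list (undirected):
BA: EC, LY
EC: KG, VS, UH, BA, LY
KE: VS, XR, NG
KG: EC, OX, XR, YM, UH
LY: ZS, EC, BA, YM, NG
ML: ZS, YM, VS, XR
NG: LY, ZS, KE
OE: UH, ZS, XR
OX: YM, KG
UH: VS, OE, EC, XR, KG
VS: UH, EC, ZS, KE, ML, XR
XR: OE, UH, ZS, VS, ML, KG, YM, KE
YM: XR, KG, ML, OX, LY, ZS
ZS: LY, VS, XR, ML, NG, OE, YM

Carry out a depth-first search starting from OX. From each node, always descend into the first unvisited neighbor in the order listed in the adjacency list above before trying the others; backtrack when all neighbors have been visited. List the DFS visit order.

Visit OX
OX → YM
YM → XR
XR → OE
OE → UH
UH → VS
VS → EC
EC → KG
EC → BA
BA → LY
LY → ZS
ZS → ML
ZS → NG
NG → KE

OX, YM, XR, OE, UH, VS, EC, KG, BA, LY, ZS, ML, NG, KE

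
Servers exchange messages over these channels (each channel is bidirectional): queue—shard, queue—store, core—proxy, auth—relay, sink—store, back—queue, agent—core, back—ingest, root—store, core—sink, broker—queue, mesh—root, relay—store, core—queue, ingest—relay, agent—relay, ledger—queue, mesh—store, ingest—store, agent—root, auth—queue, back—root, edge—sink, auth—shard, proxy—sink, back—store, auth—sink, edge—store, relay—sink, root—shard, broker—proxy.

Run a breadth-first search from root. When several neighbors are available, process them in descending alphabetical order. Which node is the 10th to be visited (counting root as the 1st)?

Visit root; enqueue store, shard, mesh, back, agent → queue [store, shard, mesh, back, agent]
Visit store; enqueue sink, relay, queue, ingest, edge → queue [shard, mesh, back, agent, sink, relay, queue, ingest, edge]
Visit shard; enqueue auth → queue [mesh, back, agent, sink, relay, queue, ingest, edge, auth]
Visit mesh → queue [back, agent, sink, relay, queue, ingest, edge, auth]
Visit back → queue [agent, sink, relay, queue, ingest, edge, auth]
Visit agent; enqueue core → queue [sink, relay, queue, ingest, edge, auth, core]
Visit sink; enqueue proxy → queue [relay, queue, ingest, edge, auth, core, proxy]
Visit relay → queue [queue, ingest, edge, auth, core, proxy]
Visit queue; enqueue ledger, broker → queue [ingest, edge, auth, core, proxy, ledger, broker]
Visit ingest → queue [edge, auth, core, proxy, ledger, broker]
Visit edge → queue [auth, core, proxy, ledger, broker]
Visit auth → queue [core, proxy, ledger, broker]
Visit core → queue [proxy, ledger, broker]
Visit proxy → queue [ledger, broker]
Visit ledger → queue [broker]
Visit broker → queue []

Visit order: root, store, shard, mesh, back, agent, sink, relay, queue, ingest, edge, auth, core, proxy, ledger, broker

ingest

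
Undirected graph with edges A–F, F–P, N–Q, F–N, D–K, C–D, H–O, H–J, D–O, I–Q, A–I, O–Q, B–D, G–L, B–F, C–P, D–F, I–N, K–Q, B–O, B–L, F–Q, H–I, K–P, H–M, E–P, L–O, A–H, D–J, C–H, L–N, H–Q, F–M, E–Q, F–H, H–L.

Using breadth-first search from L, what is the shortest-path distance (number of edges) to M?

2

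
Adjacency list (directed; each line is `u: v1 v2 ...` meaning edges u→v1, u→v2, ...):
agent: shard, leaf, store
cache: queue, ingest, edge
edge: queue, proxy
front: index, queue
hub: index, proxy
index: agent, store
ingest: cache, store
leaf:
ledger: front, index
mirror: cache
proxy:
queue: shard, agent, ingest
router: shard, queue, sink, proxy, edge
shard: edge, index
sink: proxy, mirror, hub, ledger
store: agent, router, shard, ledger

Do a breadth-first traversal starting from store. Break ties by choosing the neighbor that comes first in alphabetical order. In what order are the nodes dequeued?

Visit store; enqueue agent, ledger, router, shard → queue [agent, ledger, router, shard]
Visit agent; enqueue leaf → queue [ledger, router, shard, leaf]
Visit ledger; enqueue front, index → queue [router, shard, leaf, front, index]
Visit router; enqueue edge, proxy, queue, sink → queue [shard, leaf, front, index, edge, proxy, queue, sink]
Visit shard → queue [leaf, front, index, edge, proxy, queue, sink]
Visit leaf → queue [front, index, edge, proxy, queue, sink]
Visit front → queue [index, edge, proxy, queue, sink]
Visit index → queue [edge, proxy, queue, sink]
Visit edge → queue [proxy, queue, sink]
Visit proxy → queue [queue, sink]
Visit queue; enqueue ingest → queue [sink, ingest]
Visit sink; enqueue hub, mirror → queue [ingest, hub, mirror]
Visit ingest; enqueue cache → queue [hub, mirror, cache]
Visit hub → queue [mirror, cache]
Visit mirror → queue [cache]
Visit cache → queue []

store, agent, ledger, router, shard, leaf, front, index, edge, proxy, queue, sink, ingest, hub, mirror, cache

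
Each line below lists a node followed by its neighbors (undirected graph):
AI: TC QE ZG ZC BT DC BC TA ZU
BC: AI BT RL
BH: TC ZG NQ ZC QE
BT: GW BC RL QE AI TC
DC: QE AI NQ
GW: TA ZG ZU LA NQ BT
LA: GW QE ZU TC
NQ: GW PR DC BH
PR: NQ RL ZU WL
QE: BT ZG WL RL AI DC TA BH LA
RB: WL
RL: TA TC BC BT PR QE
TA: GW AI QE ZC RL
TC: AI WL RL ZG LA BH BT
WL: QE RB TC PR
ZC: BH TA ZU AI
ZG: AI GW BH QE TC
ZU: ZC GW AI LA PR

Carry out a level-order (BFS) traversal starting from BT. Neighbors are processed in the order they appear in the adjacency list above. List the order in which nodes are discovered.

BT, GW, BC, RL, QE, AI, TC, TA, ZG, ZU, LA, NQ, PR, WL, DC, BH, ZC, RB

Visit BT; enqueue GW, BC, RL, QE, AI, TC → queue [GW, BC, RL, QE, AI, TC]
Visit GW; enqueue TA, ZG, ZU, LA, NQ → queue [BC, RL, QE, AI, TC, TA, ZG, ZU, LA, NQ]
Visit BC → queue [RL, QE, AI, TC, TA, ZG, ZU, LA, NQ]
Visit RL; enqueue PR → queue [QE, AI, TC, TA, ZG, ZU, LA, NQ, PR]
Visit QE; enqueue WL, DC, BH → queue [AI, TC, TA, ZG, ZU, LA, NQ, PR, WL, DC, BH]
Visit AI; enqueue ZC → queue [TC, TA, ZG, ZU, LA, NQ, PR, WL, DC, BH, ZC]
Visit TC → queue [TA, ZG, ZU, LA, NQ, PR, WL, DC, BH, ZC]
Visit TA → queue [ZG, ZU, LA, NQ, PR, WL, DC, BH, ZC]
Visit ZG → queue [ZU, LA, NQ, PR, WL, DC, BH, ZC]
Visit ZU → queue [LA, NQ, PR, WL, DC, BH, ZC]
Visit LA → queue [NQ, PR, WL, DC, BH, ZC]
Visit NQ → queue [PR, WL, DC, BH, ZC]
Visit PR → queue [WL, DC, BH, ZC]
Visit WL; enqueue RB → queue [DC, BH, ZC, RB]
Visit DC → queue [BH, ZC, RB]
Visit BH → queue [ZC, RB]
Visit ZC → queue [RB]
Visit RB → queue []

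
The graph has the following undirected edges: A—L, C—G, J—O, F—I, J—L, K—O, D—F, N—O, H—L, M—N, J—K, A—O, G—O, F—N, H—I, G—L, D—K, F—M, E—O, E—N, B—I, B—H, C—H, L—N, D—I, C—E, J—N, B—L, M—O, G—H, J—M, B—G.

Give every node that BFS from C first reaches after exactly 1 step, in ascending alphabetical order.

Level 0: C
Level 1: E, G, H
Level 2: B, I, L, N, O
Level 3: A, D, F, J, K, M

E, G, H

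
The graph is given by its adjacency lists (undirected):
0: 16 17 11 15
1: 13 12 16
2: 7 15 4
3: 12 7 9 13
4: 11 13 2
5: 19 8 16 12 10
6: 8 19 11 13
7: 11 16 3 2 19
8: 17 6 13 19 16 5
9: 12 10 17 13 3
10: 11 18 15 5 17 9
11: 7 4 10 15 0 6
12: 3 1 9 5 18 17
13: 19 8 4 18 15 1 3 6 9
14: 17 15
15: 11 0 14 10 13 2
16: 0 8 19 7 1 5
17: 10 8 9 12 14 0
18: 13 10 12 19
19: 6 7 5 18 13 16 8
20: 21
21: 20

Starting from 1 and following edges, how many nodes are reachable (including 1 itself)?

BFS from 1 visits: 1, 13, 12, 16, 19, 8, 4, 18, 15, 3, 6, 9, 5, 17, 0, 7, 11, 2, 10, 14
Reachable nodes: 20 of 22 total.

20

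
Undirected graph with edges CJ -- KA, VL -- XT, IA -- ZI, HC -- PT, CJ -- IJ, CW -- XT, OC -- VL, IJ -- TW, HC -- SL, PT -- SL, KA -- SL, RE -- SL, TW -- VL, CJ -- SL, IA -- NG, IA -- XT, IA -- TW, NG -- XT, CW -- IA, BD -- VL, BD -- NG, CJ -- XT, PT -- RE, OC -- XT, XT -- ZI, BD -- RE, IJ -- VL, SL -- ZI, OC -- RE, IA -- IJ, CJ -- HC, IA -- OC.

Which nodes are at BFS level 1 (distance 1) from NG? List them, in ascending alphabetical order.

BD, IA, XT

Level 0: NG
Level 1: BD, IA, XT
Level 2: CJ, CW, IJ, OC, RE, TW, VL, ZI
Level 3: HC, KA, PT, SL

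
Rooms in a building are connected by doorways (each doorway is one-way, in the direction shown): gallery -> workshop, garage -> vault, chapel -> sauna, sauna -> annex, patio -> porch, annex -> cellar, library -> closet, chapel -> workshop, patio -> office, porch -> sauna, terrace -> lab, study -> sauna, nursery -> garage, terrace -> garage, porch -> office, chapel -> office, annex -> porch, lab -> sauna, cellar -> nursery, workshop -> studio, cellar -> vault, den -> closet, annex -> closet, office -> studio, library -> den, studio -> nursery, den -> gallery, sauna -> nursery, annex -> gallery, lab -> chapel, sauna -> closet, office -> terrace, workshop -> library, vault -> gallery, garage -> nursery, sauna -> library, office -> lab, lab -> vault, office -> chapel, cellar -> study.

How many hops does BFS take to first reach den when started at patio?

Level 0: patio
Level 1: office, porch
Level 2: chapel, lab, sauna, studio, terrace
Level 3: annex, closet, garage, library, nursery, vault, workshop
Level 4: cellar, den, gallery
Level 5: study
den first appears at level 4.

4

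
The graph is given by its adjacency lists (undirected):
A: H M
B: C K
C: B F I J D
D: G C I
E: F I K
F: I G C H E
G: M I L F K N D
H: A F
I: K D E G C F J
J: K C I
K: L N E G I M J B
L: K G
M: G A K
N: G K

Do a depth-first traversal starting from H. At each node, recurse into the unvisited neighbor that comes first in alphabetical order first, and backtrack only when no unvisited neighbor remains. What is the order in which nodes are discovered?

Visit H
H → A
A → M
M → G
G → D
D → C
C → B
B → K
K → E
E → F
F → I
I → J
K → L
K → N

H, A, M, G, D, C, B, K, E, F, I, J, L, N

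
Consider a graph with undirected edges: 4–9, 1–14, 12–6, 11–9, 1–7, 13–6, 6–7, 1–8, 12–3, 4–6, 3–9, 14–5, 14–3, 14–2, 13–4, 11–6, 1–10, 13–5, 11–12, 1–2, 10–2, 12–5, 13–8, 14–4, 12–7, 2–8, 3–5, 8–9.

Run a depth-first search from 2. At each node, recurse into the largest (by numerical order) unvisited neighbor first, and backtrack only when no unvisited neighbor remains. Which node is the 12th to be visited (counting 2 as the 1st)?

Visit 2
2 → 14
14 → 5
5 → 13
13 → 8
8 → 9
9 → 11
11 → 12
12 → 7
7 → 6
6 → 4
7 → 1
1 → 10
12 → 3

Visit order: 2, 14, 5, 13, 8, 9, 11, 12, 7, 6, 4, 1, 10, 3

1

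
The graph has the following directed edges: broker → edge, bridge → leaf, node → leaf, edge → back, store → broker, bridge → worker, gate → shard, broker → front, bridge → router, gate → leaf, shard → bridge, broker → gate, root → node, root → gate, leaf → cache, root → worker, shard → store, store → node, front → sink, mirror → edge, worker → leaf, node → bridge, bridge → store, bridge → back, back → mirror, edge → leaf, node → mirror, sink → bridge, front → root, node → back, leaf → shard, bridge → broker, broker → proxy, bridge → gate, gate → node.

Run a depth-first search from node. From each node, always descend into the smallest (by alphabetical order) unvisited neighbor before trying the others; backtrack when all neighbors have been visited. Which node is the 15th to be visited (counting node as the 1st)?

proxy

Visit node
node → back
back → mirror
mirror → edge
edge → leaf
leaf → cache
leaf → shard
shard → bridge
bridge → broker
broker → front
front → root
root → gate
root → worker
front → sink
broker → proxy
bridge → router
bridge → store

Visit order: node, back, mirror, edge, leaf, cache, shard, bridge, broker, front, root, gate, worker, sink, proxy, router, store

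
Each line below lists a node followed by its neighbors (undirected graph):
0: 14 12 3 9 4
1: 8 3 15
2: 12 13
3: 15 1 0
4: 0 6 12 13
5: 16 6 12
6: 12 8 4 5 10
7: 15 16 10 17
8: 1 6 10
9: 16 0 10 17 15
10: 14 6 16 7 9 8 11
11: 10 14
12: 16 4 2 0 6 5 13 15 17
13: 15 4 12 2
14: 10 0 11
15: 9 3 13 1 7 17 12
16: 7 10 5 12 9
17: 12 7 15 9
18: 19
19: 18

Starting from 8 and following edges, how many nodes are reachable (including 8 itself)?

BFS from 8 visits: 8, 1, 6, 10, 3, 15, 4, 5, 12, 7, 9, 11, 14, 16, 0, 13, 17, 2
Reachable nodes: 18 of 20 total.

18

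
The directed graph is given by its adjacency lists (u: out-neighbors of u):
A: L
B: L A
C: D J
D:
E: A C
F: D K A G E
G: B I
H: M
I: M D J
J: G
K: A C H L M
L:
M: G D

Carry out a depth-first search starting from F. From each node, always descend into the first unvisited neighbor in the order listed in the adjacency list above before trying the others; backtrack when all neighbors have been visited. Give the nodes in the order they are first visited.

Visit F
F → D
F → K
K → A
A → L
K → C
C → J
J → G
G → B
G → I
I → M
K → H
F → E

F -> D -> K -> A -> L -> C -> J -> G -> B -> I -> M -> H -> E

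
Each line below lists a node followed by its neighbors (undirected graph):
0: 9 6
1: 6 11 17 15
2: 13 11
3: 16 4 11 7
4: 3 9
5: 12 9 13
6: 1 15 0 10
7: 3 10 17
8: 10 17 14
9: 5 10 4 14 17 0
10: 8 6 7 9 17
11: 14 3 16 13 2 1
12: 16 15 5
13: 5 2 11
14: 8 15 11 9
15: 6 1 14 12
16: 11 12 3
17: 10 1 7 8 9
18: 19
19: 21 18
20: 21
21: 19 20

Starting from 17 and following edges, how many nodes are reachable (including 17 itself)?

18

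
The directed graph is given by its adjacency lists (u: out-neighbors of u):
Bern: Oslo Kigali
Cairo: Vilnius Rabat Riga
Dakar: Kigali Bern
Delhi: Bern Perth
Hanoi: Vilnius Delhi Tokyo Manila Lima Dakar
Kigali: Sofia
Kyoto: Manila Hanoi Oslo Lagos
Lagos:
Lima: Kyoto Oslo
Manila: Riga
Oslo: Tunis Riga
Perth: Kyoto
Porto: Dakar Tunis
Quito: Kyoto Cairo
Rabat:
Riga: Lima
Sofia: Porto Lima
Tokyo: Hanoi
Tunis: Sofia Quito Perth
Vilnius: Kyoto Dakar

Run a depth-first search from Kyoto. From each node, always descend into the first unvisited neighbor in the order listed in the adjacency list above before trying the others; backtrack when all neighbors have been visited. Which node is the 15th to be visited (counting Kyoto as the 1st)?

Rabat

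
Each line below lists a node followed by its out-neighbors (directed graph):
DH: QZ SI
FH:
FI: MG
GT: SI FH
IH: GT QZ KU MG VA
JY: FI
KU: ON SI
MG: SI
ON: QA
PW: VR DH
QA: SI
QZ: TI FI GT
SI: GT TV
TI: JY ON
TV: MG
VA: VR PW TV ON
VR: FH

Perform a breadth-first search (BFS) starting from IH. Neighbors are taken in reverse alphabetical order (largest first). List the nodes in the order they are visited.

IH, VA, QZ, MG, KU, GT, VR, TV, PW, ON, TI, FI, SI, FH, DH, QA, JY

Visit IH; enqueue VA, QZ, MG, KU, GT → queue [VA, QZ, MG, KU, GT]
Visit VA; enqueue VR, TV, PW, ON → queue [QZ, MG, KU, GT, VR, TV, PW, ON]
Visit QZ; enqueue TI, FI → queue [MG, KU, GT, VR, TV, PW, ON, TI, FI]
Visit MG; enqueue SI → queue [KU, GT, VR, TV, PW, ON, TI, FI, SI]
Visit KU → queue [GT, VR, TV, PW, ON, TI, FI, SI]
Visit GT; enqueue FH → queue [VR, TV, PW, ON, TI, FI, SI, FH]
Visit VR → queue [TV, PW, ON, TI, FI, SI, FH]
Visit TV → queue [PW, ON, TI, FI, SI, FH]
Visit PW; enqueue DH → queue [ON, TI, FI, SI, FH, DH]
Visit ON; enqueue QA → queue [TI, FI, SI, FH, DH, QA]
Visit TI; enqueue JY → queue [FI, SI, FH, DH, QA, JY]
Visit FI → queue [SI, FH, DH, QA, JY]
Visit SI → queue [FH, DH, QA, JY]
Visit FH → queue [DH, QA, JY]
Visit DH → queue [QA, JY]
Visit QA → queue [JY]
Visit JY → queue []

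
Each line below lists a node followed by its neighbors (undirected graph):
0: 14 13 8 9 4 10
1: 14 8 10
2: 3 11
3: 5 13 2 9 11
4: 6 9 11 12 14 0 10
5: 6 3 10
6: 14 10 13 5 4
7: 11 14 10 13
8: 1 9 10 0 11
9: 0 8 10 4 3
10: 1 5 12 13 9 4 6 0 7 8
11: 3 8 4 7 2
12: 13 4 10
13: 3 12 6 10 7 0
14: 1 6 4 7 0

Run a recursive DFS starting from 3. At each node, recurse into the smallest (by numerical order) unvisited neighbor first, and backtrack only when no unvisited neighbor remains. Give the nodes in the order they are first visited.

3, 2, 11, 4, 0, 8, 1, 10, 5, 6, 13, 7, 14, 12, 9

Visit 3
3 → 2
2 → 11
11 → 4
4 → 0
0 → 8
8 → 1
1 → 10
10 → 5
5 → 6
6 → 13
13 → 7
7 → 14
13 → 12
10 → 9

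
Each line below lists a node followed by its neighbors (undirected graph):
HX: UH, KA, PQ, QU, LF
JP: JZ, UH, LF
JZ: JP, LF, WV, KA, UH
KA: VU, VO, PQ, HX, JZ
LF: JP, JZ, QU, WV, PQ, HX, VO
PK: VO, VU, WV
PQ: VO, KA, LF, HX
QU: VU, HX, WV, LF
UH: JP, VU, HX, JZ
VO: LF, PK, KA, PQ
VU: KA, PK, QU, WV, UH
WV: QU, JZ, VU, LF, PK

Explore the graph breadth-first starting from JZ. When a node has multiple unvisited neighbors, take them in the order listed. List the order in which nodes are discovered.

Visit JZ; enqueue JP, LF, WV, KA, UH → queue [JP, LF, WV, KA, UH]
Visit JP → queue [LF, WV, KA, UH]
Visit LF; enqueue QU, PQ, HX, VO → queue [WV, KA, UH, QU, PQ, HX, VO]
Visit WV; enqueue VU, PK → queue [KA, UH, QU, PQ, HX, VO, VU, PK]
Visit KA → queue [UH, QU, PQ, HX, VO, VU, PK]
Visit UH → queue [QU, PQ, HX, VO, VU, PK]
Visit QU → queue [PQ, HX, VO, VU, PK]
Visit PQ → queue [HX, VO, VU, PK]
Visit HX → queue [VO, VU, PK]
Visit VO → queue [VU, PK]
Visit VU → queue [PK]
Visit PK → queue []

JZ -> JP -> LF -> WV -> KA -> UH -> QU -> PQ -> HX -> VO -> VU -> PK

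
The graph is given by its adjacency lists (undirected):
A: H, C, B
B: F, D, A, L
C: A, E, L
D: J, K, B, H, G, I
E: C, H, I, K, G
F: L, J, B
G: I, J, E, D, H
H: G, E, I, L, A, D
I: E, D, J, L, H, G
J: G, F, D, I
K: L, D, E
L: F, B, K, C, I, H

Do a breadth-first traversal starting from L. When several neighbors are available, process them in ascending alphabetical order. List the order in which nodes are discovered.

Visit L; enqueue B, C, F, H, I, K → queue [B, C, F, H, I, K]
Visit B; enqueue A, D → queue [C, F, H, I, K, A, D]
Visit C; enqueue E → queue [F, H, I, K, A, D, E]
Visit F; enqueue J → queue [H, I, K, A, D, E, J]
Visit H; enqueue G → queue [I, K, A, D, E, J, G]
Visit I → queue [K, A, D, E, J, G]
Visit K → queue [A, D, E, J, G]
Visit A → queue [D, E, J, G]
Visit D → queue [E, J, G]
Visit E → queue [J, G]
Visit J → queue [G]
Visit G → queue []

L, B, C, F, H, I, K, A, D, E, J, G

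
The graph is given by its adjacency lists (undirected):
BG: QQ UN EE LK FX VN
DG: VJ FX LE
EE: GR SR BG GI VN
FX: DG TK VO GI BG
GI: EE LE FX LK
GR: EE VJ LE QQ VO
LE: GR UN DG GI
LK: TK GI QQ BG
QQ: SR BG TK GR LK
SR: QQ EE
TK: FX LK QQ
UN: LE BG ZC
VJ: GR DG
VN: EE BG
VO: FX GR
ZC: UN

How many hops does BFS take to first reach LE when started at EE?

Level 0: EE
Level 1: BG, GI, GR, SR, VN
Level 2: FX, LE, LK, QQ, UN, VJ, VO
Level 3: DG, TK, ZC
LE first appears at level 2.

2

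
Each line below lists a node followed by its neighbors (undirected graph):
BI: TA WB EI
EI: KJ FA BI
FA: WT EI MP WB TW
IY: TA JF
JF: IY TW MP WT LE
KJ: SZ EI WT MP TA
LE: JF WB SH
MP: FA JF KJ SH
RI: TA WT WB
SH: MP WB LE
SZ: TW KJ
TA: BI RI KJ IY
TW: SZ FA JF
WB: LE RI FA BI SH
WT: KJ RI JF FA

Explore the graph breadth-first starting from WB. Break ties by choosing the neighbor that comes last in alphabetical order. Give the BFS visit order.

WB SH RI LE FA BI MP WT TA JF TW EI KJ IY SZ

Visit WB; enqueue SH, RI, LE, FA, BI → queue [SH, RI, LE, FA, BI]
Visit SH; enqueue MP → queue [RI, LE, FA, BI, MP]
Visit RI; enqueue WT, TA → queue [LE, FA, BI, MP, WT, TA]
Visit LE; enqueue JF → queue [FA, BI, MP, WT, TA, JF]
Visit FA; enqueue TW, EI → queue [BI, MP, WT, TA, JF, TW, EI]
Visit BI → queue [MP, WT, TA, JF, TW, EI]
Visit MP; enqueue KJ → queue [WT, TA, JF, TW, EI, KJ]
Visit WT → queue [TA, JF, TW, EI, KJ]
Visit TA; enqueue IY → queue [JF, TW, EI, KJ, IY]
Visit JF → queue [TW, EI, KJ, IY]
Visit TW; enqueue SZ → queue [EI, KJ, IY, SZ]
Visit EI → queue [KJ, IY, SZ]
Visit KJ → queue [IY, SZ]
Visit IY → queue [SZ]
Visit SZ → queue []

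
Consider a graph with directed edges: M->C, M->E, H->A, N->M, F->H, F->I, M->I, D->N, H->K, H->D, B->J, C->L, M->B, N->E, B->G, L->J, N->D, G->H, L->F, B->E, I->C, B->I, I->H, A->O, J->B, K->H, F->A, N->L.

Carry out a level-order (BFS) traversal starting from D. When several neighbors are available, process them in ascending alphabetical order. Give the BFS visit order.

D → N → E → L → M → F → J → B → C → I → A → H → G → O → K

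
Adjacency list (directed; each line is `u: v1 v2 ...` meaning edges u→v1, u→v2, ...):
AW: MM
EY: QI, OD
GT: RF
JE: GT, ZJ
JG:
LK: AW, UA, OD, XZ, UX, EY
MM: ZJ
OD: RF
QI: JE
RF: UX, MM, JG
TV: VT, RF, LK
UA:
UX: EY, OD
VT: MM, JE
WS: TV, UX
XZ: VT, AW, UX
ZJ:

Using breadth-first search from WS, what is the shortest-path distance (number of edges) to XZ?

3

Level 0: WS
Level 1: TV, UX
Level 2: EY, LK, OD, RF, VT
Level 3: AW, JE, JG, MM, QI, UA, XZ
Level 4: GT, ZJ
XZ first appears at level 3.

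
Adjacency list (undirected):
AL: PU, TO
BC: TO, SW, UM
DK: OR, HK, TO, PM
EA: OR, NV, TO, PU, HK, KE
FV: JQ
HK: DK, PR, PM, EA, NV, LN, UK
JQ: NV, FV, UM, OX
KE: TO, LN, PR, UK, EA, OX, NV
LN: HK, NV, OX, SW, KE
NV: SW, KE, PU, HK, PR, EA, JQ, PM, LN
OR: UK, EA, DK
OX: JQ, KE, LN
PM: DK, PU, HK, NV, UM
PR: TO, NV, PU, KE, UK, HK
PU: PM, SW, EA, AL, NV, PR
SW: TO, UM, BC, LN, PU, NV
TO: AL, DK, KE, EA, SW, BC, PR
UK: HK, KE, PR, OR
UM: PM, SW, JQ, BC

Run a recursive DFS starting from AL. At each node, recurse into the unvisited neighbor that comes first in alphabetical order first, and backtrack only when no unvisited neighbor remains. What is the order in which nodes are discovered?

Visit AL
AL → PU
PU → EA
EA → HK
HK → DK
DK → OR
OR → UK
UK → KE
KE → LN
LN → NV
NV → JQ
JQ → FV
JQ → OX
JQ → UM
UM → BC
BC → SW
SW → TO
TO → PR
UM → PM

AL, PU, EA, HK, DK, OR, UK, KE, LN, NV, JQ, FV, OX, UM, BC, SW, TO, PR, PM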